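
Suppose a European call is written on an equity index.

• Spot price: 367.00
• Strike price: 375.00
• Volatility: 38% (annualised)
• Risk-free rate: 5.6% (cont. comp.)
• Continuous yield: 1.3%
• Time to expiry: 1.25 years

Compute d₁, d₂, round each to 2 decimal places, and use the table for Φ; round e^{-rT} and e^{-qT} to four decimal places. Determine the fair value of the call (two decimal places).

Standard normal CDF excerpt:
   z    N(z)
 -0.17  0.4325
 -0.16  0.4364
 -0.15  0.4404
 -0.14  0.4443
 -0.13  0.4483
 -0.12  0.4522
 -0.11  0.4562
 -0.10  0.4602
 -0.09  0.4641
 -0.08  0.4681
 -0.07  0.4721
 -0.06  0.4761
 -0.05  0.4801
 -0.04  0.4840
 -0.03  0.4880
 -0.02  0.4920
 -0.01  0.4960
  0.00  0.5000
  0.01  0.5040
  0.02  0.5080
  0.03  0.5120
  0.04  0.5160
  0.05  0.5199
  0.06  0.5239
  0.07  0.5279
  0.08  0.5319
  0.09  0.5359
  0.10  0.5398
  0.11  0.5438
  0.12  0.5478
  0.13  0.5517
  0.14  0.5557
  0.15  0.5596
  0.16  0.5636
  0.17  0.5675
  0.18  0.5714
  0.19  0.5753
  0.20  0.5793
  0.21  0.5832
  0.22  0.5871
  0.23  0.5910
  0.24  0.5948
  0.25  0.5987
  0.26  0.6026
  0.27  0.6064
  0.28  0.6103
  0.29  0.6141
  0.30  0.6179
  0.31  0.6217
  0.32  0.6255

T = 1.25;  σ√T = 0.4249
d₁ = [ln(367/375) + (0.056 − 0.013 + 0.38²/2)·1.25] / 0.4249 = [-0.0216 + 0.1440] / 0.4249 = 0.2882 ≈ 0.29
d₂ = d₁ − σ√T = 0.2882 − 0.4249 = -0.1367 ≈ -0.14
exp(−qT) = exp(−0.013·1.25) = 0.9839;  exp(−rT) = exp(−0.056·1.25) = 0.9324
N(d₁) = N(0.29) = 0.6141;  N(d₂) = N(-0.14) = 0.4443
C = 367·0.9839·0.6141 − 375·0.9324·0.4443 = 221.7462 − 155.3495 = 66.3967

66.40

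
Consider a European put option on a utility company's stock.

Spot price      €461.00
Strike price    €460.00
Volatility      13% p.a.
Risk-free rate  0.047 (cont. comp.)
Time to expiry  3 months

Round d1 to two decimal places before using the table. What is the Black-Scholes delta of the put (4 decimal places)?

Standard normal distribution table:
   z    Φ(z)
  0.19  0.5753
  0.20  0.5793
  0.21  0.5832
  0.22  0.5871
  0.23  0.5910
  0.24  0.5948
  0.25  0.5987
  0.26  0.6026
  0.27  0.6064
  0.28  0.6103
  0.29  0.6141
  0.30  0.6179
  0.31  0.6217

σ√T = 0.13 × 0.5000 = 0.0650
d₁ = [ln(461/460) + (0.047 + 0.13²/2)·0.25] / 0.0650 = [0.0022 + 0.0139] / 0.0650 = 0.2467 ≈ 0.25
N(d₁) = N(0.25) = 0.5987
Δ_put = N(d₁) − 1 = 0.5987 − 1 = -0.4013

-0.4013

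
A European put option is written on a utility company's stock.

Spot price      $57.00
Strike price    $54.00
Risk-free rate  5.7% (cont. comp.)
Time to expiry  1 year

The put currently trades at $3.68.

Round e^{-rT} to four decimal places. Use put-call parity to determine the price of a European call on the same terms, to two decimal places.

$9.67

exp(−rT) = exp(−0.057·1) = 0.9446
Put-call parity: C − P = S − K·e^(−rT) = 57 − 54·0.9446 = 57 − 51.0084 = 5.9916
C = P + (C − P) = 3.68 + (5.9916) = 9.6716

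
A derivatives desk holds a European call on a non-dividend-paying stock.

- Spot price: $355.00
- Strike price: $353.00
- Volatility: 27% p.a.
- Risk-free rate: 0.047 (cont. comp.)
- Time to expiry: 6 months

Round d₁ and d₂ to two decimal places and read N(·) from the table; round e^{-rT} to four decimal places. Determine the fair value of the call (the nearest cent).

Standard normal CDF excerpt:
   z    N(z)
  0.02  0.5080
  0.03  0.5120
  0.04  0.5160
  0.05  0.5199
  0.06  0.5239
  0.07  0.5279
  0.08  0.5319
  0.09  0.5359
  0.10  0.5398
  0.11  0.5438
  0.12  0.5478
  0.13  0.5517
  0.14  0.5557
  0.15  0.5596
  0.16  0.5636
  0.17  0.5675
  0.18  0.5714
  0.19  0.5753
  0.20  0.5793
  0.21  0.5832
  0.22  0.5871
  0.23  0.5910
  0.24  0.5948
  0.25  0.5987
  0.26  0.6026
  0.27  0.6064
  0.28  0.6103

$31.89

σ√T = 0.27·√0.5 = 0.1909
d₁ = [ln(355/353) + (0.047 + 0.27²/2)·0.5] / 0.1909 = [0.0056 + 0.0417] / 0.1909 = 0.2481 ≈ 0.25
d₂ = d₁ − σ√T = 0.2481 − 0.1909 = 0.0572 ≈ 0.06
e^(−rT) = e^(−0.047·0.5) = 0.9768
N(d₁) = N(0.25) = 0.5987;  N(d₂) = N(0.06) = 0.5239
C = 355·0.5987 − 353·0.9768·0.5239 = 212.5385 − 180.6462 = 31.8923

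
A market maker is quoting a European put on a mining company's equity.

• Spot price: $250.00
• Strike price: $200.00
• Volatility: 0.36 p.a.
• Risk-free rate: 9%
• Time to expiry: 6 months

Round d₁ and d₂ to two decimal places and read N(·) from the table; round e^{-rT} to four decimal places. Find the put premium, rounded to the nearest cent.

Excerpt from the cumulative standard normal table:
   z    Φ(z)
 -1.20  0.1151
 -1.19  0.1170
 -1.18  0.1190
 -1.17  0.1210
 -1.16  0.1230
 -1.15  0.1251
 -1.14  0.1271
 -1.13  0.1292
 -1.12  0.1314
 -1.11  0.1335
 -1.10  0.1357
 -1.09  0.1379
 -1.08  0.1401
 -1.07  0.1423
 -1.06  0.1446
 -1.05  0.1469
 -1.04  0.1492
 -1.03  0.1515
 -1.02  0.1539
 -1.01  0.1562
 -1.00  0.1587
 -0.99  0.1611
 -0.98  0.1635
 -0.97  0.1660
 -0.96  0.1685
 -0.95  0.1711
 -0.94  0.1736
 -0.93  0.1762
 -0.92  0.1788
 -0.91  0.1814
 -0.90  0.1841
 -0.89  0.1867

$3.94

σ√T = 0.36 × 0.7071 = 0.2546
d₁ = [ln(250/200) + (0.09 + ½·0.36²)·0.5] / (σ√T) = (0.2231 + 0.0774) / 0.2546 = 1.1806 which rounds to 1.18
d₂ = 1.1806 − 0.2546 = 0.9261 which rounds to 0.93
e^(−rT) = e^(−0.09·0.5) = 0.9560
N(−d₂) = N(-0.93) = 0.1762;  N(−d₁) = N(-1.18) = 0.1190
P = 200·0.9560·0.1762 − 250·0.1190 = 33.6894 − 29.7500 = 3.9394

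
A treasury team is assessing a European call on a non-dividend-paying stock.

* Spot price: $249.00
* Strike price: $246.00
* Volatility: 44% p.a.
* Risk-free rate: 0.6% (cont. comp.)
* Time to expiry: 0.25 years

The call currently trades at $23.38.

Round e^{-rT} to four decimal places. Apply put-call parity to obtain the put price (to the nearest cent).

exp(−rT) = exp(−0.006·0.25) = 0.9985
Put-call parity: C − P = S − K·e^(−rT) = 249 − 246·0.9985 = 249 − 245.6310 = 3.3690
P = C − (C − P) = 23.38 − (3.3690) = 20.0110

$20.01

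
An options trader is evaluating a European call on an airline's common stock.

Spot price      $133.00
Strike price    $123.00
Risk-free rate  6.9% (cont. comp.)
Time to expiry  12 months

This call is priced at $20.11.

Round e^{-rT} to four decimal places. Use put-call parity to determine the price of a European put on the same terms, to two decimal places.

e^(−rT) = e^(−0.069·1) = 0.9333
Put-call parity: C − P = S − K·e^(−rT) = 133 − 123·0.9333 = 133 − 114.7959 = 18.2041
P = C − (C − P) = 20.11 − (18.2041) = 1.9059

$1.91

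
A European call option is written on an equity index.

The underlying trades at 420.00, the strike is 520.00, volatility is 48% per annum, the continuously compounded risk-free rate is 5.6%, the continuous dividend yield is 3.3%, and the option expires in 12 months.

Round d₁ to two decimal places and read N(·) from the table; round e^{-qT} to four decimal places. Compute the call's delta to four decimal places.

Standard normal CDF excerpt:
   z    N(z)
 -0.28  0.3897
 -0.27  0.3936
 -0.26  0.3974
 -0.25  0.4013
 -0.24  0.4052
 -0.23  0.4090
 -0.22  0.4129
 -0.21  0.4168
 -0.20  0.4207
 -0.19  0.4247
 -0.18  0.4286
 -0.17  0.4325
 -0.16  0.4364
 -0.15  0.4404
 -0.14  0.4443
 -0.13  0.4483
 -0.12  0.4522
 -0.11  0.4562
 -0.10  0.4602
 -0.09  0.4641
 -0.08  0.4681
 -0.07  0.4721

σ√T = 0.48·√1 = 0.4800
d₁ = [ln(420/520) + (0.056 − 0.033 + 0.48²/2)·1] / 0.4800 = [-0.2136 + 0.1382] / 0.4800 = -0.1570 ≈ -0.16
N(d₁) = N(-0.16) = 0.4364
Δ_call = e^(−qT)·N(d₁) = 0.9675·0.4364 = 0.4222

0.4222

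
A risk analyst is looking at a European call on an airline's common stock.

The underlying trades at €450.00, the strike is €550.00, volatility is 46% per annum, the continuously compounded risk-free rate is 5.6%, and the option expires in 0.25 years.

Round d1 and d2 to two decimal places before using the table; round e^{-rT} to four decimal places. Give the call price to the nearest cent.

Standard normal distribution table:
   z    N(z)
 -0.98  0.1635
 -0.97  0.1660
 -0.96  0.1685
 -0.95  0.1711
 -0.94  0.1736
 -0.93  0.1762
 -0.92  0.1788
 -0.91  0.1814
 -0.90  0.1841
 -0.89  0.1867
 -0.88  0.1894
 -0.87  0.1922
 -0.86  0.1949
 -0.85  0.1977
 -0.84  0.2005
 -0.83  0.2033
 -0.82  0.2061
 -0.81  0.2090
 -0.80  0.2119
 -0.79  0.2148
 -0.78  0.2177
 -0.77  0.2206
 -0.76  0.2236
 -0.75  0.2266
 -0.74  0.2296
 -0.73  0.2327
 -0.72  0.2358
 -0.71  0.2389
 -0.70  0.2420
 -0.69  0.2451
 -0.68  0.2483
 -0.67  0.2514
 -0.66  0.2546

€13.34

σ√T = 0.46 × 0.5000 = 0.2300
d₁ = [ln(450/550) + (0.056 + ½·0.46²)·0.25] / (σ√T) = (-0.2007 + 0.0404) / 0.2300 = -0.6966 ≈ -0.70
d₂ = -0.6966 − 0.2300 = -0.9266 ≈ -0.93
exp(−rT) = exp(−0.056·0.25) = 0.9861
C = 450·N(-0.70) − 550·0.9861·N(-0.93) = 450·0.2420 − 550·0.9861·0.1762 = 108.9000 − 95.5630 = 13.3370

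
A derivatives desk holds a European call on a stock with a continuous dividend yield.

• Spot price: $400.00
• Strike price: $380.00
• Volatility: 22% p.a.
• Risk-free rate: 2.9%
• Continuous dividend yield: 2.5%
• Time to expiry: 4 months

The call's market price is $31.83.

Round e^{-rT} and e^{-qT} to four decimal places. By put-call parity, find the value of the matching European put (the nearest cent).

e^(−qT) = e^(−0.025·0.3333) = 0.9917;  e^(−rT) = e^(−0.029·0.3333) = 0.9904
Put-call parity: C − P = S·e^(−qT) − K·e^(−rT) = 400·0.9917 − 380·0.9904 = 396.6800 − 376.3520 = 20.3280
P = C − (C − P) = 31.83 − (20.3280) = 11.5020

$11.50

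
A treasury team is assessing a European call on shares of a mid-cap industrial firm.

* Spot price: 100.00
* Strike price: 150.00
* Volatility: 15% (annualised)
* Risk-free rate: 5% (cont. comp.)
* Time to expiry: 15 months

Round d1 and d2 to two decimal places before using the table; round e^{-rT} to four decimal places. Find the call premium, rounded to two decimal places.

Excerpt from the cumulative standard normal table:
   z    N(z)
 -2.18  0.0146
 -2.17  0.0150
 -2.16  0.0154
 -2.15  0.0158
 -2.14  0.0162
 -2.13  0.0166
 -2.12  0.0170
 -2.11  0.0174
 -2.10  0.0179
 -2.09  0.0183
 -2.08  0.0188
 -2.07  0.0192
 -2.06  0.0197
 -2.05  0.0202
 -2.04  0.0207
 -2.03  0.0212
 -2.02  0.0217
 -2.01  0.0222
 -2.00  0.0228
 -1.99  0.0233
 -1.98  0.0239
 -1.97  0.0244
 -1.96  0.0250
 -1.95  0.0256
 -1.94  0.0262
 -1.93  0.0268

0.16

σ√T = 0.15 × 1.1180 = 0.1677
d₁ = [ln(100/150) + (0.05 + 0.15²/2)·1.25] / 0.1677 = [-0.4055 + 0.0766] / 0.1677 = -1.9612 ⇒ -1.96
d₂ = d₁ − σ√T = -1.9612 − 0.1677 = -2.1289 ⇒ -2.13
e^(−rT) = e^(−0.05·1.25) = 0.9394
N(d₁) = N(-1.96) = 0.0250;  N(d₂) = N(-2.13) = 0.0166
C = 100·0.0250 − 150·0.9394·0.0166 = 2.5000 − 2.3391 = 0.1609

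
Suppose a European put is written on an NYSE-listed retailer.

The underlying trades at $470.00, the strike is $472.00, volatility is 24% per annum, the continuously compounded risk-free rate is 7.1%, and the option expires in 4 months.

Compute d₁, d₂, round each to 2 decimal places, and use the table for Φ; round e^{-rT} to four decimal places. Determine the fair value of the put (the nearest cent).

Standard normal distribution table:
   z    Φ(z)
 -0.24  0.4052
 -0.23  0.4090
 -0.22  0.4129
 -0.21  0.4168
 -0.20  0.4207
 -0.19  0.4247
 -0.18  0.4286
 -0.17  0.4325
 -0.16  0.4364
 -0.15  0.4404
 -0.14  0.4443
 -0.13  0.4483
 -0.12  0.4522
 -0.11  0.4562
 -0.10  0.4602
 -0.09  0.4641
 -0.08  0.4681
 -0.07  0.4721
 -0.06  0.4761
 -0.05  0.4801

σ√T = 0.24·√0.3333 = 0.1386
d₁ = [ln(470/472) + (0.071 + 0.24²/2)·0.3333] / 0.1386 = [-0.0042 + 0.0333] / 0.1386 = 0.2094 → 0.21
d₂ = d₁ − σ√T = 0.2094 − 0.1386 = 0.0709 → 0.07
exp(−rT) = exp(−0.071·0.3333) = 0.9766
N(−d₂) = N(-0.07) = 0.4721;  N(−d₁) = N(-0.21) = 0.4168
P = 472·0.9766·0.4721 − 470·0.4168 = 217.6169 − 195.8960 = 21.7209

$21.72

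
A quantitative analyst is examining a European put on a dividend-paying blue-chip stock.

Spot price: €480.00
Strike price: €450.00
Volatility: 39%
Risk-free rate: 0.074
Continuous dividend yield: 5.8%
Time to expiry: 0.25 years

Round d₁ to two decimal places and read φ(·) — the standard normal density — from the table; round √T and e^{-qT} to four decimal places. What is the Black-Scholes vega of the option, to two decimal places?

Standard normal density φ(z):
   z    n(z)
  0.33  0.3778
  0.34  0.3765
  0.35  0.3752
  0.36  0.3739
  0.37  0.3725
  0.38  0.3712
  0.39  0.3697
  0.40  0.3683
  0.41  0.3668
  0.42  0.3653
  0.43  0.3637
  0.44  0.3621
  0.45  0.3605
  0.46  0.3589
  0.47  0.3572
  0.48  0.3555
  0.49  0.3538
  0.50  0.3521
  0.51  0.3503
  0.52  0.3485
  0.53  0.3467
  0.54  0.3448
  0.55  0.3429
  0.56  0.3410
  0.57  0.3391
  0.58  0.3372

85.27

σ√T = 0.39 × 0.5000 = 0.1950
d₁ = [ln(480/450) + (0.074 − 0.058 + ½·0.39²)·0.25] / (σ√T) = (0.0645 + 0.0230) / 0.1950 = 0.4490 ⇒ 0.45
√T = √0.25 = 0.5000
φ(d₁) = φ(0.45) = 0.3605
e^(−qT) = e^(−0.058·0.25) = 0.9856
vega = S·e^(−qT)·φ(d₁)·√T = 480·0.9856·0.3605·0.5000 = 85.2741
(Vega is the same for a European call and put with the same parameters.)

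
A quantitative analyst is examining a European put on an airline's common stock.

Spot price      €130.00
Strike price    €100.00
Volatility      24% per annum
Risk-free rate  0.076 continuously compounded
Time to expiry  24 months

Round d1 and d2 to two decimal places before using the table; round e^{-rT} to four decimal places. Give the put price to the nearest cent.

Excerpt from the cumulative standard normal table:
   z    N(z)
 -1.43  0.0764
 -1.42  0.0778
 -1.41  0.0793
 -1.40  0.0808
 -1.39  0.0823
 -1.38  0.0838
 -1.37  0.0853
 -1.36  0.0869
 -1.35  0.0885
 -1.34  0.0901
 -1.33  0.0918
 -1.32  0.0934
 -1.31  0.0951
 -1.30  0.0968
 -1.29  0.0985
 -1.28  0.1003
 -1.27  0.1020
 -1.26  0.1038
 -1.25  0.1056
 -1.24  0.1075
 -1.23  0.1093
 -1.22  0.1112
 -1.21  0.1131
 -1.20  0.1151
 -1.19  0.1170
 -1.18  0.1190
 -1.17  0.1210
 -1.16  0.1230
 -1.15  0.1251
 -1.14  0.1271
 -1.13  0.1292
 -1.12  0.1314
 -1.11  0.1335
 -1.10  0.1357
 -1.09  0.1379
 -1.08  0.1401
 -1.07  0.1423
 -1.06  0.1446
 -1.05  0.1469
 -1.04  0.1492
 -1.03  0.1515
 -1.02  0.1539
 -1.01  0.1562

€1.92

σ√T = 0.24 × 1.4142 = 0.3394
ln(S/K) + (r + σ²/2)T = ln(130/100) + (0.076 + 0.24²/2)·2 = 0.2624 + 0.2096 = 0.4720
d₁ = 0.4720 / 0.3394 = 1.3905 → 1.39
d₂ = d₁ − σ√T = 1.3905 − 0.3394 = 1.0511 → 1.05
e^(−rT) = e^(−0.076·2) = 0.8590
N(−d₂) = N(-1.05) = 0.1469;  N(−d₁) = N(-1.39) = 0.0823
P = 100·0.8590·0.1469 − 130·0.0823 = 12.6187 − 10.6990 = 1.9197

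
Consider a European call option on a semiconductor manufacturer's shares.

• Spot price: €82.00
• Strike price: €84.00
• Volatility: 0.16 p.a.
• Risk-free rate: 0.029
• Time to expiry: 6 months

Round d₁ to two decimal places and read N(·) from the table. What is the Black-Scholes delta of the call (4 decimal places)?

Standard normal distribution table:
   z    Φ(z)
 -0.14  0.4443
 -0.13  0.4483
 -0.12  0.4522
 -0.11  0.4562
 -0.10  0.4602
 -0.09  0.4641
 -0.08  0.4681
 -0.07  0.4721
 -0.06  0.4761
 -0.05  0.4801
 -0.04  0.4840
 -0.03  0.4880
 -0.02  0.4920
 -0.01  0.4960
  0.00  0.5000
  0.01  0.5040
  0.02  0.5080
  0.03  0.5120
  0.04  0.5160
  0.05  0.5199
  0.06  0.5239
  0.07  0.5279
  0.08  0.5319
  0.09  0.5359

σ√T = 0.16 × 0.7071 = 0.1131
d₁ = [ln(82/84) + (0.029 + 0.16²/2)·0.5] / 0.1131 = [-0.0241 + 0.0209] / 0.1131 = -0.0283 ≈ -0.03
N(d₁) = N(-0.03) = 0.4880
Δ_call = N(d₁) = 0.4880

0.4880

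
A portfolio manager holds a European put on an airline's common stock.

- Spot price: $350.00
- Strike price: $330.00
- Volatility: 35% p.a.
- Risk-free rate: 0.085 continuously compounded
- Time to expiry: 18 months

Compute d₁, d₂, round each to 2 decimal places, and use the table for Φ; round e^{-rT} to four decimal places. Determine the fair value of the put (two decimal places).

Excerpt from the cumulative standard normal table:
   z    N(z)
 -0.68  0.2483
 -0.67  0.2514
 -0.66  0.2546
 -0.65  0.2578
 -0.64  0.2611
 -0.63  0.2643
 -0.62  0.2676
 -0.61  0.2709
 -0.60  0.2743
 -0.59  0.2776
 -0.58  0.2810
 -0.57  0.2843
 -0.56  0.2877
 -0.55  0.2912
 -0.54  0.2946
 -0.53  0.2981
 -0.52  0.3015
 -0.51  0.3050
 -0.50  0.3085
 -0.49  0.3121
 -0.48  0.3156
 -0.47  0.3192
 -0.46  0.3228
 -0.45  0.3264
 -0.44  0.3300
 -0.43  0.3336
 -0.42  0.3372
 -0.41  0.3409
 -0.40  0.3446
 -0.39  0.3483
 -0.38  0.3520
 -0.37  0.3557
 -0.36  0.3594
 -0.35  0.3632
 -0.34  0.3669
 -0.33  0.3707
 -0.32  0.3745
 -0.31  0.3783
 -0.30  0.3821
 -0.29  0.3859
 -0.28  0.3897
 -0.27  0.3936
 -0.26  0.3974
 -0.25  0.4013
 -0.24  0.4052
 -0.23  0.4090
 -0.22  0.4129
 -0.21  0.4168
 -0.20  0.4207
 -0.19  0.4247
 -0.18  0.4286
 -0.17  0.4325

T = 1.5;  σ√T = 0.4287
d₁ = [ln(350/330) + (0.085 + ½·0.35²)·1.5] / (σ√T) = (0.0588 + 0.2194) / 0.4287 = 0.6490 which rounds to 0.65
d₂ = 0.6490 − 0.4287 = 0.2204 which rounds to 0.22
exp(−rT) = exp(−0.085·1.5) = 0.8803
N(−d₂) = N(-0.22) = 0.4129;  N(−d₁) = N(-0.65) = 0.2578
P = 330·0.8803·0.4129 − 350·0.2578 = 119.9470 − 90.2300 = 29.7170

$29.72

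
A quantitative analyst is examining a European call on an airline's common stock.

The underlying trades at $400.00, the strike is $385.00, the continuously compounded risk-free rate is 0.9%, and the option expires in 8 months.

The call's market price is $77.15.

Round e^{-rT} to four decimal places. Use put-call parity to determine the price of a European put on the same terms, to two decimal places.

exp(−rT) = exp(−0.009·0.6667) = 0.9940
Put-call parity: C − P = S − K·e^(−rT) = 400 − 385·0.9940 = 400 − 382.6900 = 17.3100
P = C − (C − P) = 77.15 − (17.3100) = 59.8400

$59.84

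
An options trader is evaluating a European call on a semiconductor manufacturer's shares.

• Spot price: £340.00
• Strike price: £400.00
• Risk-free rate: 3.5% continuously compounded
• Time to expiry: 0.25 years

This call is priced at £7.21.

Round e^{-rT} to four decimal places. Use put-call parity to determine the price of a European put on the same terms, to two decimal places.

£63.73

exp(−rT) = exp(−0.035·0.25) = 0.9913
Put-call parity: C − P = S − K·e^(−rT) = 340 − 400·0.9913 = 340 − 396.5200 = -56.5200
P = C − (C − P) = 7.21 − (-56.5200) = 63.7300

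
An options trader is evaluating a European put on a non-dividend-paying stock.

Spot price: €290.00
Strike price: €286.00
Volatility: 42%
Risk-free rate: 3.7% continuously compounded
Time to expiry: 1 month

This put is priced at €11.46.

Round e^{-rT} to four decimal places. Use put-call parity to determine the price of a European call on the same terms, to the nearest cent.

e^(−rT) = e^(−0.037·0.08333) = 0.9969
Put-call parity: C − P = S − K·e^(−rT) = 290 − 286·0.9969 = 290 − 285.1134 = 4.8866
C = P + (C − P) = 11.46 + (4.8866) = 16.3466

€16.35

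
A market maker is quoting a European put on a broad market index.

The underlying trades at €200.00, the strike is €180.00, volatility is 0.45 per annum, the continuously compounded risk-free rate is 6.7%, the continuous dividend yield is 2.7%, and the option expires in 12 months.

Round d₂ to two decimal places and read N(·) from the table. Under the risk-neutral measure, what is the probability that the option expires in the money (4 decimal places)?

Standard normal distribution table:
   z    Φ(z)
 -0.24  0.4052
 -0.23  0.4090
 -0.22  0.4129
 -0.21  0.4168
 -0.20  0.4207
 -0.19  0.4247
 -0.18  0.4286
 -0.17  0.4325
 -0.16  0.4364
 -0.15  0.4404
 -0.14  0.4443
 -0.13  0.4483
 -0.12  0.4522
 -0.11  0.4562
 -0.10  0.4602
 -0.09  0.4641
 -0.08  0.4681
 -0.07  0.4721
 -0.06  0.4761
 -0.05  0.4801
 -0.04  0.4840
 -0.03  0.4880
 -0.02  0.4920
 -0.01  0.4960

0.4602

σ√T = 0.45 × 1.0000 = 0.4500
ln(S/K) + (r − q + σ²/2)T = ln(200/180) + (0.067 − 0.027 + 0.45²/2)·1 = 0.1054 + 0.1413 = 0.2466
d₁ = 0.2466 / 0.4500 = 0.5480 ≈ 0.55
d₂ = d₁ − σ√T = 0.5480 − 0.4500 = 0.0980 ≈ 0.10
Risk-neutral Pr[S_T < K] = N(−d₂) = N(-0.10) = 0.4602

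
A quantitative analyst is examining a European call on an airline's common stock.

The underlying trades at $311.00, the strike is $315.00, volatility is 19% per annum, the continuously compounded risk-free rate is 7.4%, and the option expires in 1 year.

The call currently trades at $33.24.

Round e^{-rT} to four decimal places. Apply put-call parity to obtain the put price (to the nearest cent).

$14.78

e^(−rT) = e^(−0.074·1) = 0.9287
Put-call parity: C − P = S − K·e^(−rT) = 311 − 315·0.9287 = 311 − 292.5405 = 18.4595
P = C − (C − P) = 33.24 − (18.4595) = 14.7805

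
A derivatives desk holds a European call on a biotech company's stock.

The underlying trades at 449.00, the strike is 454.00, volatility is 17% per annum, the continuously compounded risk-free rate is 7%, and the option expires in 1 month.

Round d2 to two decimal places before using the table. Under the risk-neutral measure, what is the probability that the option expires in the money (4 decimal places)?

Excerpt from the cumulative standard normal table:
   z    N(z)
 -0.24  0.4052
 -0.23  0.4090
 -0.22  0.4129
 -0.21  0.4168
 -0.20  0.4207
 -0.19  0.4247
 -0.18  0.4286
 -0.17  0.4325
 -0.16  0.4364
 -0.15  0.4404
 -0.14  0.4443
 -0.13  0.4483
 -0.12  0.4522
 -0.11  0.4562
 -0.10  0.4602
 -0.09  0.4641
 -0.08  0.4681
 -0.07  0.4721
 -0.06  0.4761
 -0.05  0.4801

σ√T = 0.17 × 0.2887 = 0.0491
d₁ = [ln(449/454) + (0.07 + ½·0.17²)·0.08333] / (σ√T) = (-0.0111 + 0.0070) / 0.0491 = -0.0823 → -0.08
d₂ = -0.0823 − 0.0491 = -0.1313 → -0.13
Risk-neutral Pr[S_T > K] = N(d₂) = N(-0.13) = 0.4483

0.4483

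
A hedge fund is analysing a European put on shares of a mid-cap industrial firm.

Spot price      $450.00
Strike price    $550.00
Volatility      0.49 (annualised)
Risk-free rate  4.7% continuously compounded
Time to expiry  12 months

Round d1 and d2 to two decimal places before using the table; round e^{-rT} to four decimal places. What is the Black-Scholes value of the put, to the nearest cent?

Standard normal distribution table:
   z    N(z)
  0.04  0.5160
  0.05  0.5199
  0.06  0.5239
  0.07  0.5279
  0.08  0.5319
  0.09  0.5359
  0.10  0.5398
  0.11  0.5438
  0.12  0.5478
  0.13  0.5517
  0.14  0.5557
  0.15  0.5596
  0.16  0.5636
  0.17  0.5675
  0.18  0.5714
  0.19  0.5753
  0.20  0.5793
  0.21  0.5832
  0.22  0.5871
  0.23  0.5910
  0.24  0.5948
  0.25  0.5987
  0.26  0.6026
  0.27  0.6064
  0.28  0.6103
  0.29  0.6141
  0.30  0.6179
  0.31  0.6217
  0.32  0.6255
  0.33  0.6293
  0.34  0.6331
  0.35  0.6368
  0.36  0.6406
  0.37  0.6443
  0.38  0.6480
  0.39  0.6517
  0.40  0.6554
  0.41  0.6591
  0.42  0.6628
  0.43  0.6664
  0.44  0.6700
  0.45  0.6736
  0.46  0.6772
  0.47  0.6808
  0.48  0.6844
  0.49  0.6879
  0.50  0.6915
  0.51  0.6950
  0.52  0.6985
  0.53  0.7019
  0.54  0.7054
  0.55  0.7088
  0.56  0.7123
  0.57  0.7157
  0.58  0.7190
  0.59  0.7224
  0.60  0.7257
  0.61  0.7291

σ√T = 0.49 × 1.0000 = 0.4900
d₁ = [ln(450/550) + (0.047 + 0.49²/2)·1] / 0.4900 = [-0.2007 + 0.1670] / 0.4900 = -0.0686 ⇒ -0.07
d₂ = d₁ − σ√T = -0.0686 − 0.4900 = -0.5586 ⇒ -0.56
exp(−rT) = exp(−0.047·1) = 0.9541
P = 550·0.9541·N(0.56) − 450·N(0.07) = 550·0.9541·0.7123 − 450·0.5279 = 373.7830 − 237.5550 = 136.2280

$136.23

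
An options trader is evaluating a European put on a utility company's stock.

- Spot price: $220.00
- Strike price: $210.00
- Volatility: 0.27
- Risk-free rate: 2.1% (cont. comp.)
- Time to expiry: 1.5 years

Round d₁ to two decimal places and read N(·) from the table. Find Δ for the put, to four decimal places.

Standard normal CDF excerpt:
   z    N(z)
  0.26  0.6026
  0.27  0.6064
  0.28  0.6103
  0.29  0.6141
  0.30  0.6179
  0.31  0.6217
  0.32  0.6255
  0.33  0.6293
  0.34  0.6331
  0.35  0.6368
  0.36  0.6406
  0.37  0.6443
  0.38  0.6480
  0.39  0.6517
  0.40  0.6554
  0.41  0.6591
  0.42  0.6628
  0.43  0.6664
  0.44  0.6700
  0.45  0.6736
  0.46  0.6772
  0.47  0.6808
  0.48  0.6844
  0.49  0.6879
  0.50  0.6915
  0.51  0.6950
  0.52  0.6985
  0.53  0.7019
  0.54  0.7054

σ√T = 0.27·√1.5 = 0.3307
d₁ = [ln(220/210) + (0.021 + 0.27²/2)·1.5] / 0.3307 = [0.0465 + 0.0862] / 0.3307 = 0.4013 ⇒ 0.40
N(d₁) = N(0.40) = 0.6554
Δ_put = N(d₁) − 1 = 0.6554 − 1 = -0.3446

-0.3446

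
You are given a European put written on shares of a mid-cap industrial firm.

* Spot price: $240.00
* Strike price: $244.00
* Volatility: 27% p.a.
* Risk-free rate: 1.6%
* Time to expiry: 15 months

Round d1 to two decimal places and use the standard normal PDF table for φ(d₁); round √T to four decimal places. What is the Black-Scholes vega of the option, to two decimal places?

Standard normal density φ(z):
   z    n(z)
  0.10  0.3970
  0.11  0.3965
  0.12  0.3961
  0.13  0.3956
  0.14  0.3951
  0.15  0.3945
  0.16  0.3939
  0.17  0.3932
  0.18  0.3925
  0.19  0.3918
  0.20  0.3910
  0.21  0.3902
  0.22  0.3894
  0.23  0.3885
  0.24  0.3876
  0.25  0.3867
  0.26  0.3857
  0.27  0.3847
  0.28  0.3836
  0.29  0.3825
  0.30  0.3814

σ√T = 0.27·√1.25 = 0.3019
d₁ = [ln(240/244) + (0.016 + 0.27²/2)·1.25] / 0.3019 = [-0.0165 + 0.0656] / 0.3019 = 0.1624 → 0.16
√T = √1.25 = 1.1180
φ(d₁) = φ(0.16) = 0.3939
vega = S·φ(d₁)·√T = 240·0.3939·1.1180 = 105.6912
(The call has the same vega.)

105.69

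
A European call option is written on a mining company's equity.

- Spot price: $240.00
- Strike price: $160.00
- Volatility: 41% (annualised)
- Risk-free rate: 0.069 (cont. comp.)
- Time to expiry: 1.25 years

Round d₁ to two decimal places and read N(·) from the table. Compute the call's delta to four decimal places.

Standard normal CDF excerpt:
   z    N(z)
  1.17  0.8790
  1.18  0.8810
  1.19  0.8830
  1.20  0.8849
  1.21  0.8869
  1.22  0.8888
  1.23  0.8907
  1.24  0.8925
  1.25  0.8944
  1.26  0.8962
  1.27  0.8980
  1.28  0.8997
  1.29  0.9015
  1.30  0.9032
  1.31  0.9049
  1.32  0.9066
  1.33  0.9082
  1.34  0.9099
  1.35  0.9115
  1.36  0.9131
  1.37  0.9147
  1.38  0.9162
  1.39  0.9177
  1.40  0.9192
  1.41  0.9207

0.9032

σ√T = 0.41 × 1.1180 = 0.4584
d₁ = [ln(240/160) + (0.069 + 0.41²/2)·1.25] / 0.4584 = [0.4055 + 0.1913] / 0.4584 = 1.3019 → 1.30
N(d₁) = N(1.30) = 0.9032
Δ_call = N(d₁) = 0.9032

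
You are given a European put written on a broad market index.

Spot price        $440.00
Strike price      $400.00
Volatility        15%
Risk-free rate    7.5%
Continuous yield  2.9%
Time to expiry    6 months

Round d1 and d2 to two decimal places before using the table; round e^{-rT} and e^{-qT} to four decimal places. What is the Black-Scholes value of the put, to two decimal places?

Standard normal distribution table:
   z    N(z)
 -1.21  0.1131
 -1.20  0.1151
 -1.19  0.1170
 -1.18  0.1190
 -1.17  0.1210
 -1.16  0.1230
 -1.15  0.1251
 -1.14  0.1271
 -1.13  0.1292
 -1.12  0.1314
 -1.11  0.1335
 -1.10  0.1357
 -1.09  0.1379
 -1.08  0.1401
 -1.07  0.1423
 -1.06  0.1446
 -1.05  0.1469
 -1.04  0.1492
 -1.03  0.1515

$3.24

σ√T = 0.15 × 0.7071 = 0.1061
d₁ = [ln(440/400) + (0.075 − 0.029 + 0.15²/2)·0.5] / 0.1061 = [0.0953 + 0.0286] / 0.1061 = 1.1685 ⇒ 1.17
d₂ = d₁ − σ√T = 1.1685 − 0.1061 = 1.0624 ⇒ 1.06
e^(−qT) = e^(−0.029·0.5) = 0.9856;  e^(−rT) = e^(−0.075·0.5) = 0.9632
N(−d₂) = N(-1.06) = 0.1446;  N(−d₁) = N(-1.17) = 0.1210
P = 400·0.9632·0.1446 − 440·0.9856·0.1210 = 55.7115 − 52.4733 = 3.2381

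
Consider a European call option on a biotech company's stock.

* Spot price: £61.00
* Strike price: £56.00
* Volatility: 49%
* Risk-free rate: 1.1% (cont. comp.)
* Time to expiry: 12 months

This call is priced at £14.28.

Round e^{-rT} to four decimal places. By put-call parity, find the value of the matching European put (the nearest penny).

£8.67

e^(−rT) = e^(−0.011·1) = 0.9891
Put-call parity: C − P = S − K·e^(−rT) = 61 − 56·0.9891 = 61 − 55.3896 = 5.6104
P = C − (C − P) = 14.28 − (5.6104) = 8.6696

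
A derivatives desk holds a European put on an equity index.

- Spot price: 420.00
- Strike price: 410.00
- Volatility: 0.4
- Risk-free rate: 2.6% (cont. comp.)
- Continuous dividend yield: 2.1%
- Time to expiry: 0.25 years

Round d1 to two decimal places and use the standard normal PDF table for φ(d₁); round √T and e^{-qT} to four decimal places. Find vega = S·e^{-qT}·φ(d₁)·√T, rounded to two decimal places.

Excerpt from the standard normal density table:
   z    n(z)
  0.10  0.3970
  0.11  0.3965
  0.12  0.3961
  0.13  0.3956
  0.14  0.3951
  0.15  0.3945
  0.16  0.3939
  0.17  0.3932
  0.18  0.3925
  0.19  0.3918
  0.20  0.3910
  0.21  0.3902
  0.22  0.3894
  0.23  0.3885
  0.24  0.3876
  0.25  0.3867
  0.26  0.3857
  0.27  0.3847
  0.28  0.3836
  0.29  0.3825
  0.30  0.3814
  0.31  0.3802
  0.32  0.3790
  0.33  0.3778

σ√T = 0.4 × 0.5000 = 0.2000
ln(S/K) + (r − q + σ²/2)T = ln(420/410) + (0.026 − 0.021 + 0.4²/2)·0.25 = 0.0241 + 0.0213 = 0.0453
d₁ = 0.0453 / 0.2000 = 0.2267 ⇒ 0.23
√T = √0.25 = 0.5000
φ(d₁) = φ(0.23) = 0.3885
e^(−qT) = e^(−0.021·0.25) = 0.9948
vega = S·e^(−qT)·φ(d₁)·√T = 420·0.9948·0.3885·0.5000 = 81.1608

81.16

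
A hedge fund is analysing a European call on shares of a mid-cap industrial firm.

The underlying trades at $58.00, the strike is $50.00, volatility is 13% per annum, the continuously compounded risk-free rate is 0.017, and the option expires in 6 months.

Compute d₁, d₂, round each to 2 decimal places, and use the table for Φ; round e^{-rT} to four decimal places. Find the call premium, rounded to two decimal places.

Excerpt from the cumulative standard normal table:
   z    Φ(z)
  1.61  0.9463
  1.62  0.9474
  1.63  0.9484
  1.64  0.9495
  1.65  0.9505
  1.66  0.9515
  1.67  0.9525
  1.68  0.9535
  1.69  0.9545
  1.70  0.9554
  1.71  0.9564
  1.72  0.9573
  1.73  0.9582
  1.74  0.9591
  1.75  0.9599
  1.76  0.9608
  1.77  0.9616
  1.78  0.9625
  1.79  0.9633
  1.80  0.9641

$8.50

T = 0.5;  σ√T = 0.0919
d₁ = [ln(58/50) + (0.017 + 0.13²/2)·0.5] / 0.0919 = [0.1484 + 0.0127] / 0.0919 = 1.7530 which rounds to 1.75
d₂ = d₁ − σ√T = 1.7530 − 0.0919 = 1.6611 which rounds to 1.66
exp(−rT) = exp(−0.017·0.5) = 0.9915
N(d₁) = N(1.75) = 0.9599;  N(d₂) = N(1.66) = 0.9515
C = 58·0.9599 − 50·0.9915·0.9515 = 55.6742 − 47.1706 = 8.5036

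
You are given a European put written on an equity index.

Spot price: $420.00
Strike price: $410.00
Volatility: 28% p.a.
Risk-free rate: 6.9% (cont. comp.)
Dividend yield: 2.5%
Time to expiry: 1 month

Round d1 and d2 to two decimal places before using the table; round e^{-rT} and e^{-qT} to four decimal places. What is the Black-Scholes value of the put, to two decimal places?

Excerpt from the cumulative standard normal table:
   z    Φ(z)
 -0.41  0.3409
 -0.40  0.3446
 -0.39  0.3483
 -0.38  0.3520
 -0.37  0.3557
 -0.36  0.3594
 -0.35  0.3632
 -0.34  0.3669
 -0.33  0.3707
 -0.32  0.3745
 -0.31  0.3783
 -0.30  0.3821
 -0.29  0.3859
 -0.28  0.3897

σ√T = 0.28 × 0.2887 = 0.0808
d₁ = [ln(420/410) + (0.069 − 0.025 + 0.28²/2)·0.08333] / 0.0808 = [0.0241 + 0.0069] / 0.0808 = 0.3839 ≈ 0.38
d₂ = d₁ − σ√T = 0.3839 − 0.0808 = 0.3031 ≈ 0.30
e^(−qT) = e^(−0.025·0.08333) = 0.9979;  e^(−rT) = e^(−0.069·0.08333) = 0.9943
N(−d₂) = N(-0.30) = 0.3821;  N(−d₁) = N(-0.38) = 0.3520
P = 410·0.9943·0.3821 − 420·0.9979·0.3520 = 155.7680 − 147.5295 = 8.2385

$8.24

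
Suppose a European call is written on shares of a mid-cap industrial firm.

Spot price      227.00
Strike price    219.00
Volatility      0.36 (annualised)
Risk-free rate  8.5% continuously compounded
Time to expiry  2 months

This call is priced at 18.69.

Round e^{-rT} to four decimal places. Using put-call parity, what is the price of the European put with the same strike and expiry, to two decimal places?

e^(−rT) = e^(−0.085·0.1667) = 0.9859
Put-call parity: C − P = S − K·e^(−rT) = 227 − 219·0.9859 = 227 − 215.9121 = 11.0879
P = C − (C − P) = 18.69 − (11.0879) = 7.6021

7.60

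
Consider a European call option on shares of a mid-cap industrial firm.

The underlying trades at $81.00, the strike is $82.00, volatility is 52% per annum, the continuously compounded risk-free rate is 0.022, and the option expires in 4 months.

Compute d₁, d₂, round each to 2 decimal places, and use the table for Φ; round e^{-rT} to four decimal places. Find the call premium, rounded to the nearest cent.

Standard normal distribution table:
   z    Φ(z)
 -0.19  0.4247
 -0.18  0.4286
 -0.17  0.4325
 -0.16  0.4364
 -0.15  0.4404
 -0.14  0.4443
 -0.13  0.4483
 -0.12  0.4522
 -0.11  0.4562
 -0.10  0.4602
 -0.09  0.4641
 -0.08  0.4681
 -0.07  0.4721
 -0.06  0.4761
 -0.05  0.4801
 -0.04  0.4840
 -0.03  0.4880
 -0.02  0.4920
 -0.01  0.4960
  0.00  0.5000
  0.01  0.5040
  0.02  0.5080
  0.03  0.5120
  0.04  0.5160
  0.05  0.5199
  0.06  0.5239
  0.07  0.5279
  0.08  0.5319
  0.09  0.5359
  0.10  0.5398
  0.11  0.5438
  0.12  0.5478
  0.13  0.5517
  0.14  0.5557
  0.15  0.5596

T = 0.3333;  σ√T = 0.3002
d₁ = [ln(81/82) + (0.022 + ½·0.52²)·0.3333] / (σ√T) = (-0.0123 + 0.0524) / 0.3002 = 0.1337 ⇒ 0.13
d₂ = 0.1337 − 0.3002 = -0.1666 ⇒ -0.17
e^(−rT) = e^(−0.022·0.3333) = 0.9927
C = 81·N(0.13) − 82·0.9927·N(-0.17) = 81·0.5517 − 82·0.9927·0.4325 = 44.6877 − 35.2061 = 9.4816

$9.48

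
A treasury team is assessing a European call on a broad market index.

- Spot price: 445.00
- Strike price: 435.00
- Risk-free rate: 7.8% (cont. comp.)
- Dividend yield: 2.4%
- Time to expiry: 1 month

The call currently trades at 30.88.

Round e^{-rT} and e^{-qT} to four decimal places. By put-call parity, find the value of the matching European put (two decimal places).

exp(−qT) = exp(−0.024·0.08333) = 0.9980;  exp(−rT) = exp(−0.078·0.08333) = 0.9935
Put-call parity: C − P = S·e^(−qT) − K·e^(−rT) = 445·0.9980 − 435·0.9935 = 444.1100 − 432.1725 = 11.9375
P = C − (C − P) = 30.88 − (11.9375) = 18.9425

18.94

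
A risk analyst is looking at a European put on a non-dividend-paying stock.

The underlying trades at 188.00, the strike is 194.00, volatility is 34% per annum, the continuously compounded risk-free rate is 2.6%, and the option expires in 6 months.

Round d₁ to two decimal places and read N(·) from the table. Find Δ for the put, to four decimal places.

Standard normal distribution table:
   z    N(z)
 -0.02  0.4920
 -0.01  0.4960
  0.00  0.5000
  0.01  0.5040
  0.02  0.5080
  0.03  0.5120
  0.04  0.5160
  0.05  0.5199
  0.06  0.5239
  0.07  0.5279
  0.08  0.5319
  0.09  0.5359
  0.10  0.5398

-0.4840

σ√T = 0.34 × 0.7071 = 0.2404
d₁ = [ln(188/194) + (0.026 + 0.34²/2)·0.5] / 0.2404 = [-0.0314 + 0.0419] / 0.2404 = 0.0436 → 0.04
N(d₁) = N(0.04) = 0.5160
Δ_put = N(d₁) − 1 = 0.5160 − 1 = -0.4840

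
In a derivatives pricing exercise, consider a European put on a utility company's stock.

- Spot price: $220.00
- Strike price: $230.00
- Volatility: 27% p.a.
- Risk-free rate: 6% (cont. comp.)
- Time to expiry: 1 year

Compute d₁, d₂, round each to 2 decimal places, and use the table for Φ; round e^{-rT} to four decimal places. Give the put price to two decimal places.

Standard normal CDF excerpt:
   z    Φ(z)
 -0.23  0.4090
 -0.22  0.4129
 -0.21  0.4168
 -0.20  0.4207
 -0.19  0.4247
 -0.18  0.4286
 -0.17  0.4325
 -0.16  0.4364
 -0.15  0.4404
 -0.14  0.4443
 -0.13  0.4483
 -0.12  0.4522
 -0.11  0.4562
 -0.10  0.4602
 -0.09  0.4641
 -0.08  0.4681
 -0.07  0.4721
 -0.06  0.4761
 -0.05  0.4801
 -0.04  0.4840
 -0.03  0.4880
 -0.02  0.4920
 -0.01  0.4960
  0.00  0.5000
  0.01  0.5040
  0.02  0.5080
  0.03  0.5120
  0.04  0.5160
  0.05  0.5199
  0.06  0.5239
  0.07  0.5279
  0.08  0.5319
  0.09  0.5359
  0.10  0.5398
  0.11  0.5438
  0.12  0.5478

$21.78

σ√T = 0.27·√1 = 0.2700
d₁ = [ln(220/230) + (0.06 + 0.27²/2)·1] / 0.2700 = [-0.0445 + 0.0965] / 0.2700 = 0.1926 → 0.19
d₂ = d₁ − σ√T = 0.1926 − 0.2700 = -0.0774 → -0.08
exp(−rT) = exp(−0.06·1) = 0.9418
P = 230·0.9418·N(0.08) − 220·N(-0.19) = 230·0.9418·0.5319 − 220·0.4247 = 115.2170 − 93.4340 = 21.7830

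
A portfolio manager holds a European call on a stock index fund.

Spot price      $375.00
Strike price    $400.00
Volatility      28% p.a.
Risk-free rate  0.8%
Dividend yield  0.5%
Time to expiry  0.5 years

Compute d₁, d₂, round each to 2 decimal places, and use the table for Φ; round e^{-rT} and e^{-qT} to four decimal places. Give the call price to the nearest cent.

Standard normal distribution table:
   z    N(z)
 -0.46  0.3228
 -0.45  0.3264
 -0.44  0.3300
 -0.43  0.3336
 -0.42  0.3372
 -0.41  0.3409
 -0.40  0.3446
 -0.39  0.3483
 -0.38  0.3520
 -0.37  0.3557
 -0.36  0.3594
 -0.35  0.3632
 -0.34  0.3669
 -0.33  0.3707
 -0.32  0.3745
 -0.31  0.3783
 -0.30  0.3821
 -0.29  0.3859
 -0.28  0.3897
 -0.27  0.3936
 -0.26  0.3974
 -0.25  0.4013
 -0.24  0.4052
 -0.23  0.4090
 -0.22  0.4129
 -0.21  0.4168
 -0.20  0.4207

σ√T = 0.28 × 0.7071 = 0.1980
d₁ = [ln(375/400) + (0.008 − 0.005 + 0.28²/2)·0.5] / 0.1980 = [-0.0645 + 0.0211] / 0.1980 = -0.2194 which rounds to -0.22
d₂ = d₁ − σ√T = -0.2194 − 0.1980 = -0.4174 which rounds to -0.42
e^(−qT) = e^(−0.005·0.5) = 0.9975;  e^(−rT) = e^(−0.008·0.5) = 0.9960
C = 375·0.9975·N(-0.22) − 400·0.9960·N(-0.42) = 375·0.9975·0.4129 − 400·0.9960·0.3372 = 154.4504 − 134.3405 = 20.1099

$20.11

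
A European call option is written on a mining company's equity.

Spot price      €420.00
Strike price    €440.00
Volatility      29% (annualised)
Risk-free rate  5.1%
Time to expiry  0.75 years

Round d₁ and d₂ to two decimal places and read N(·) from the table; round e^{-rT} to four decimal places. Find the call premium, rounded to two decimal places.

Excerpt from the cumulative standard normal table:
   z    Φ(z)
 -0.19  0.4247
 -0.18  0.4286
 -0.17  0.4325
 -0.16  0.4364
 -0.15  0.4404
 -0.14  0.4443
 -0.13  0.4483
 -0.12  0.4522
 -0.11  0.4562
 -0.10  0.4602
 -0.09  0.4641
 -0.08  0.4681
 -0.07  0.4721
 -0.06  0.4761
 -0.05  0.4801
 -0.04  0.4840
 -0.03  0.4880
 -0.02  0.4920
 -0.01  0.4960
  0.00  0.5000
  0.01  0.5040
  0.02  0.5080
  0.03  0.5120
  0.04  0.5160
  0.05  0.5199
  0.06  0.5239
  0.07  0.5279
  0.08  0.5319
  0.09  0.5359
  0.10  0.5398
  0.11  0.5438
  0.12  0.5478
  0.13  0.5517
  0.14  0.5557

€40.26

σ√T = 0.29 × 0.8660 = 0.2511
ln(S/K) + (r + σ²/2)T = ln(420/440) + (0.051 + 0.29²/2)·0.75 = -0.0465 + 0.0698 = 0.0233
d₁ = 0.0233 / 0.2511 = 0.0926 ≈ 0.09
d₂ = d₁ − σ√T = 0.0926 − 0.2511 = -0.1585 ≈ -0.16
exp(−rT) = exp(−0.051·0.75) = 0.9625
N(d₁) = N(0.09) = 0.5359;  N(d₂) = N(-0.16) = 0.4364
C = 420·0.5359 − 440·0.9625·0.4364 = 225.0780 − 184.8154 = 40.2626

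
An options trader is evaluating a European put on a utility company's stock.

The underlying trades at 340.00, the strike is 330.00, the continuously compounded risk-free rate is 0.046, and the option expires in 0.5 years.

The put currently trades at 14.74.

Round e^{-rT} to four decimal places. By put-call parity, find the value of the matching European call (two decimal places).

32.23

e^(−rT) = e^(−0.046·0.5) = 0.9773
Put-call parity: C − P = S − K·e^(−rT) = 340 − 330·0.9773 = 340 − 322.5090 = 17.4910
C = P + (C − P) = 14.74 + (17.4910) = 32.2310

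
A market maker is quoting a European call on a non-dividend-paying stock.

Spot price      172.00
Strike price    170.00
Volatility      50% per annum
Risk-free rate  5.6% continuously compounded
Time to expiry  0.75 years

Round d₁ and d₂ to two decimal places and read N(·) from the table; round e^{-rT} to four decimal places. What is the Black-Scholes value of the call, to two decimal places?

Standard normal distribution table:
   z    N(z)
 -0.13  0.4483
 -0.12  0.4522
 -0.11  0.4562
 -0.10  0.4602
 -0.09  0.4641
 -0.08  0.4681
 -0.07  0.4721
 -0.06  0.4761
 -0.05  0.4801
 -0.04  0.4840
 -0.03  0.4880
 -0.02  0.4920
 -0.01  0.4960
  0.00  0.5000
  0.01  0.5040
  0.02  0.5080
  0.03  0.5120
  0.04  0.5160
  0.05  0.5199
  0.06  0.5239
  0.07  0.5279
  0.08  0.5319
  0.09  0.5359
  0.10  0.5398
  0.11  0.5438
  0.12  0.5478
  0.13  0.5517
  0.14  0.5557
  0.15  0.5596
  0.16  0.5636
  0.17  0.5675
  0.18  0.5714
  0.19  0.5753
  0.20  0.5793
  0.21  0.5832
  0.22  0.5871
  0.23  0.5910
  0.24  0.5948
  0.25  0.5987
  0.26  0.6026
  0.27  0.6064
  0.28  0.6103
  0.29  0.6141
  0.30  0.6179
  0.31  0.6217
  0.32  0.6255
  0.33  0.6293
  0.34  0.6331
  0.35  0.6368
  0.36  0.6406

σ√T = 0.5 × 0.8660 = 0.4330
d₁ = [ln(172/170) + (0.056 + 0.5²/2)·0.75] / 0.4330 = [0.0117 + 0.1357] / 0.4330 = 0.3405 → 0.34
d₂ = d₁ − σ√T = 0.3405 − 0.4330 = -0.0925 → -0.09
e^(−rT) = e^(−0.056·0.75) = 0.9589
N(d₁) = N(0.34) = 0.6331;  N(d₂) = N(-0.09) = 0.4641
C = 172·0.6331 − 170·0.9589·0.4641 = 108.8932 − 75.6543 = 33.2389

33.24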